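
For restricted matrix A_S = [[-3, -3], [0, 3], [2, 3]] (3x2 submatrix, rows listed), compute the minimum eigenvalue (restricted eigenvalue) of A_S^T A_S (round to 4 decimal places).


A_S^T A_S = [[13, 15], [15, 27]].
trace = 40.
det = 126.
disc = trace^2 - 4*det = 1600 - 4*126 = 1096.
sqrt(1096) ≈ 33.105891.
lam_min = (40 - sqrt(1096))/2 ≈ (40 - 33.105891)/2 = 3.4470545 ≈ 3.4471.

3.4471


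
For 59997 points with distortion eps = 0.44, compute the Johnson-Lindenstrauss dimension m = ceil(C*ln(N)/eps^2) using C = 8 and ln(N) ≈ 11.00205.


ln(59997) ≈ 11.00205.
eps^2 = 0.44^2 = 0.1936.
C*ln(N)/eps^2 ≈ 8*11.00205/0.1936 ≈ 454.6302.
m = ceil(454.6302) = 455.

455


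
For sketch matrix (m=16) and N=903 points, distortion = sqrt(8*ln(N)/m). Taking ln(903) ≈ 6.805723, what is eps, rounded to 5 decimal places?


ln(903) ≈ 6.805723.
8*ln(N)/m ≈ 8*6.805723/16 ≈ 3.4028615.
eps = sqrt(3.4028615) ≈ 1.8446847 ≈ 1.84468.

1.84468


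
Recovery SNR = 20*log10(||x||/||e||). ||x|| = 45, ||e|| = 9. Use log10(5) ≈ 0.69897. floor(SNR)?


||x||/||e|| = 45/9 = 5.
log10(5) ≈ 0.69897.
20*log10(||x||/||e||) ≈ 20*0.69897 = 13.9794.
floor(13.9794) = 13.

13


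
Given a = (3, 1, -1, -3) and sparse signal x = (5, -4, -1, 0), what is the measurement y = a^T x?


Non-zero terms: ['3*5', '1*-4', '-1*-1']
Products: [15, -4, 1]
y = sum = 12.

12


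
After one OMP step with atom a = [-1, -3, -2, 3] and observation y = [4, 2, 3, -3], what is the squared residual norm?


a^T a = 23.
a^T y = -25.
coeff = -25/23 = -25/23.
||r||^2 = 249/23.

249/23


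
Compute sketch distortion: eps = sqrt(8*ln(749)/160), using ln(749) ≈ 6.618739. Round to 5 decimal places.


ln(749) ≈ 6.618739.
8*ln(N)/m ≈ 8*6.618739/160 ≈ 0.33093695.
eps = sqrt(0.33093695) ≈ 0.5752712 ≈ 0.57527.

0.57527


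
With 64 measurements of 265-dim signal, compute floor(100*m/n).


100*m/n = 100*64/265 ≈ 24.1509.
floor = 24.

24


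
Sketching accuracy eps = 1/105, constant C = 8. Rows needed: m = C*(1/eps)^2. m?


1/eps = 105.
(1/eps)^2 = 11025.
m = 8*11025 = 88200.

88200


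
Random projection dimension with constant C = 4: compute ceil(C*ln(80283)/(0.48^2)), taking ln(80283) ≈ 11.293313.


ln(80283) ≈ 11.293313.
eps^2 = 0.48^2 = 0.2304.
C*ln(N)/eps^2 ≈ 4*11.293313/0.2304 ≈ 196.0645.
m = ceil(196.0645) = 197.

197


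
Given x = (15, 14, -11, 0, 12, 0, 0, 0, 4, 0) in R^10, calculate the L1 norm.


Non-zero entries: [(0, 15), (1, 14), (2, -11), (4, 12), (8, 4)]
Absolute values: [15, 14, 11, 12, 4]
||x||_1 = sum = 56.

56


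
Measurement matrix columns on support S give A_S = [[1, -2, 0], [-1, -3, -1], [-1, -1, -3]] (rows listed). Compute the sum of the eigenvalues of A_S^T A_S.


Sum of eigenvalues of A_S^T A_S = trace(A_S^T A_S) = sum of squared column norms of A_S.
A_S^T A_S diagonal: [3, 14, 10].
trace = 3 + 14 + 10 = 27.

27


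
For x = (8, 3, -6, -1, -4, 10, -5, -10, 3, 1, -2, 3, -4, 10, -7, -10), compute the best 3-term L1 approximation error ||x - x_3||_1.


Sorted |x_i| descending: [10, 10, 10, 10, 8, 7, 6, 5, 4, 4, 3, 3, 3, 2, 1, 1]
Keep top 3: [10, 10, 10]
Tail entries: [10, 8, 7, 6, 5, 4, 4, 3, 3, 3, 2, 1, 1]
L1 error = sum of tail = 57.

57


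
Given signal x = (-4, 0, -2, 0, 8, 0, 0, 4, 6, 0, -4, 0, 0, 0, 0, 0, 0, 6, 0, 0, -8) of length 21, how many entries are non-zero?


Non-zero positions: [0, 2, 4, 7, 8, 10, 17, 20].
Sparsity = 8.

8


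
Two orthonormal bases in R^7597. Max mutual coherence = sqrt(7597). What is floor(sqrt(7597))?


87^2 = 7569 <= 7597 < 7744 = 88^2, so 87 <= sqrt(7597) < 88.
floor(sqrt(7597)) = 87.

87


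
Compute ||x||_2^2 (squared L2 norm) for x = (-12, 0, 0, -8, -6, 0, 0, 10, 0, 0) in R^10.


Non-zero entries: [(0, -12), (3, -8), (4, -6), (7, 10)]
Squares: [144, 64, 36, 100]
||x||_2^2 = sum = 344.

344


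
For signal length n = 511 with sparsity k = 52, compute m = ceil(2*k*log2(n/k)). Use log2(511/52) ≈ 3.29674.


log2(n/k) = log2(511/52) ≈ 3.29674.
2*k*log2(n/k) ≈ 2*52*3.29674 = 342.86096.
m = ceil(342.86096) = 343.

343


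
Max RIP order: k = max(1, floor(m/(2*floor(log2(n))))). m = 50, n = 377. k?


floor(log2(377)) = 8.
2*8 = 16.
m/(2*floor(log2(n))) = 50/16 ≈ 3.125.
floor = 3.
k = max(1, 3) = 3.

3


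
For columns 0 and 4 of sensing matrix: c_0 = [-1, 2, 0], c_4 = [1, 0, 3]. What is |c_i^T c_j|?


Inner product: -1*1 + 2*0 + 0*3
Products: [-1, 0, 0]
Sum = -1.
|dot| = 1.

1


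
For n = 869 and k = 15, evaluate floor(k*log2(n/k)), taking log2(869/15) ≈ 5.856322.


log2(n/k) = log2(869/15) ≈ 5.856322.
k*log2(n/k) ≈ 15*5.856322 = 87.84483.
floor(87.84483) = 87.

87


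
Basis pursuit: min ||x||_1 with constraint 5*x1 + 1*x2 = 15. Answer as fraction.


Axis intercepts:
  x1 = 3, x2 = 0: L1 = 3
  x1 = 0, x2 = 15: L1 = 15
x* = (3, 0)
||x*||_1 = 3.

3


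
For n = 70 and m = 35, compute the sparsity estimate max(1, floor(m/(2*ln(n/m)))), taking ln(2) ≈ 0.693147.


n/m = 70/35 = 2.
ln(n/m) ≈ 0.693147.
2*ln(n/m) ≈ 1.386294.
m/(2*ln(n/m)) ≈ 35/1.386294 ≈ 25.2472.
floor = 25.
k_max = max(1, 25) = 25.

25


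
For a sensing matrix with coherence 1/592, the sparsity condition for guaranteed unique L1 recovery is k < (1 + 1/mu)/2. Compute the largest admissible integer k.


1/mu = 592.
1 + 1/mu = 593.
(1 + 1/mu)/2 = 296.5 is not an integer, so k_max = floor(296.5) = 296.

296


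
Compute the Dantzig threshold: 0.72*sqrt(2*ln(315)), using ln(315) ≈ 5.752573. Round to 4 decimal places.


ln(315) ≈ 5.752573.
2*ln(n) ≈ 11.505146.
sqrt(2*ln(n)) ≈ sqrt(11.505146) ≈ 3.391924.
threshold ≈ 0.72*3.391924 = 2.44218528 ≈ 2.4422.

2.4422


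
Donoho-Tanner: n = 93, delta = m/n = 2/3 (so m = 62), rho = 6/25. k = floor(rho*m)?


m = 2/3*93 = 62.
rho = 6/25.
rho*m = 6/25*62 = 14.88.
k = floor(14.88) = 14.

14


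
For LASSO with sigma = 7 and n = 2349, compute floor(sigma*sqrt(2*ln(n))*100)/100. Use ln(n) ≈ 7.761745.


ln(2349) ≈ 7.761745.
2*ln(n) ≈ 15.52349.
sqrt(2*ln(n)) ≈ sqrt(15.52349) ≈ 3.939986.
lambda ≈ 7*3.939986 = 27.579902.
floor(lambda*100)/100 = 27.57.

27.57


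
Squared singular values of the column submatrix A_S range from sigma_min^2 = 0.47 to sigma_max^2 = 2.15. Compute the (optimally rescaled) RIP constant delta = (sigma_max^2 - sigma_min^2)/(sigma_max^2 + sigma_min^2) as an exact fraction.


lambda_max - lambda_min = 2.15 - 0.47 = 1.68.
lambda_max + lambda_min = 2.15 + 0.47 = 2.62.
delta = 1.68/2.62 = 168/262 = 84/131.

84/131


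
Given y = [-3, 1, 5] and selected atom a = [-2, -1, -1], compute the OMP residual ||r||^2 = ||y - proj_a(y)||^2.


a^T a = 6.
a^T y = 0.
coeff = 0/6 = 0.
||r||^2 = 35.

35


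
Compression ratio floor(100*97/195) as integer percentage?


100*m/n = 100*97/195 ≈ 49.7436.
floor = 49.

49


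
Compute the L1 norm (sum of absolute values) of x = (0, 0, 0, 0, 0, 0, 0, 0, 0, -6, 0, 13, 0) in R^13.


Non-zero entries: [(9, -6), (11, 13)]
Absolute values: [6, 13]
||x||_1 = sum = 19.

19


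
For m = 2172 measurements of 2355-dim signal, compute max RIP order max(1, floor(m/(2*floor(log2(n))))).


floor(log2(2355)) = 11.
2*11 = 22.
m/(2*floor(log2(n))) = 2172/22 ≈ 98.7273.
floor = 98.
k = max(1, 98) = 98.

98


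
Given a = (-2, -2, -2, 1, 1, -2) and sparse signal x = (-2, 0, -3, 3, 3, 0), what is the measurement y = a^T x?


Non-zero terms: ['-2*-2', '-2*-3', '1*3', '1*3']
Products: [4, 6, 3, 3]
y = sum = 16.

16


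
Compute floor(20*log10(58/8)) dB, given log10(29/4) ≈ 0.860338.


||x||/||e|| = 58/8 = 29/4.
log10(29/4) ≈ 0.860338.
20*log10(||x||/||e||) ≈ 20*0.860338 = 17.20676.
floor(17.20676) = 17.

17


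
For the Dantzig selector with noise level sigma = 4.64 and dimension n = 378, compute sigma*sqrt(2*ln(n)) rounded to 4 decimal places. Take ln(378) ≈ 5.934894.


ln(378) ≈ 5.934894.
2*ln(n) ≈ 11.869788.
sqrt(2*ln(n)) ≈ sqrt(11.869788) ≈ 3.445256.
threshold ≈ 4.64*3.445256 = 15.98598784 ≈ 15.9860.

15.9860


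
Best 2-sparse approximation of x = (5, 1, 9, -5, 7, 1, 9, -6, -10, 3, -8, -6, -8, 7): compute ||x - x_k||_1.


Sorted |x_i| descending: [10, 9, 9, 8, 8, 7, 7, 6, 6, 5, 5, 3, 1, 1]
Keep top 2: [10, 9]
Tail entries: [9, 8, 8, 7, 7, 6, 6, 5, 5, 3, 1, 1]
L1 error = sum of tail = 66.

66


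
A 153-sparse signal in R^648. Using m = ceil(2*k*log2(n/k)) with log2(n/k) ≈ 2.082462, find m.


log2(n/k) = log2(648/153) ≈ 2.082462.
2*k*log2(n/k) ≈ 2*153*2.082462 = 637.233372.
m = ceil(637.233372) = 638.

638


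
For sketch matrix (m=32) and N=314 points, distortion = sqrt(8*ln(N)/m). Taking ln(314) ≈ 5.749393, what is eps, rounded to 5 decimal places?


ln(314) ≈ 5.749393.
8*ln(N)/m ≈ 8*5.749393/32 ≈ 1.43734825.
eps = sqrt(1.43734825) ≈ 1.1988946 ≈ 1.19889.

1.19889


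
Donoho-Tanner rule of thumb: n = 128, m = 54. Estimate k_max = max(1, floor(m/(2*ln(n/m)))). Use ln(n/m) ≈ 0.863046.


n/m = 128/54 = 64/27.
ln(n/m) ≈ 0.863046.
2*ln(n/m) ≈ 1.726092.
m/(2*ln(n/m)) ≈ 54/1.726092 ≈ 31.2845.
floor = 31.
k_max = max(1, 31) = 31.

31


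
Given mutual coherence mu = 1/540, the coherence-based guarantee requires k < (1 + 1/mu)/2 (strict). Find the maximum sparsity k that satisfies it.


1/mu = 540.
1 + 1/mu = 541.
(1 + 1/mu)/2 = 270.5 is not an integer, so k_max = floor(270.5) = 270.

270


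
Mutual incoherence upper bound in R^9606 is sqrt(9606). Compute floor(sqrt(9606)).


98^2 = 9604 <= 9606 < 9801 = 99^2, so 98 <= sqrt(9606) < 99.
floor(sqrt(9606)) = 98.

98


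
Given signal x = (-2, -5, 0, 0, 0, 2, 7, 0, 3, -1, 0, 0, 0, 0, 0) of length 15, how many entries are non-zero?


Non-zero positions: [0, 1, 5, 6, 8, 9].
Sparsity = 6.

6


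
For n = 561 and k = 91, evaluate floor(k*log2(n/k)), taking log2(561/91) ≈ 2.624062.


log2(n/k) = log2(561/91) ≈ 2.624062.
k*log2(n/k) ≈ 91*2.624062 = 238.789642.
floor(238.789642) = 238.

238


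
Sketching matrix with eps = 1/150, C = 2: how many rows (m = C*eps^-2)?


1/eps = 150.
(1/eps)^2 = 22500.
m = 2*22500 = 45000.

45000


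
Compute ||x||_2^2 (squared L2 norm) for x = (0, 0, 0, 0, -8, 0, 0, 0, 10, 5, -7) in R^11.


Non-zero entries: [(4, -8), (8, 10), (9, 5), (10, -7)]
Squares: [64, 100, 25, 49]
||x||_2^2 = sum = 238.

238


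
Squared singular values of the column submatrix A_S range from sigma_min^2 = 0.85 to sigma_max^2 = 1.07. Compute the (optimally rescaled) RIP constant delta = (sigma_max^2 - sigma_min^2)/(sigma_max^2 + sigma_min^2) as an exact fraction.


lambda_max - lambda_min = 1.07 - 0.85 = 0.22.
lambda_max + lambda_min = 1.07 + 0.85 = 1.92.
delta = 0.22/1.92 = 22/192 = 11/96.

11/96


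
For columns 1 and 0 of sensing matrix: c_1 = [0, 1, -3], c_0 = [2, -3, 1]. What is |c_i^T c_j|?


Inner product: 0*2 + 1*-3 + -3*1
Products: [0, -3, -3]
Sum = -6.
|dot| = 6.

6


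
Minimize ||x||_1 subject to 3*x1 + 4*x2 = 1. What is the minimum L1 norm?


Axis intercepts:
  x1 = 1/3, x2 = 0: L1 = 1/3
  x1 = 0, x2 = 1/4: L1 = 1/4
x* = (0, 1/4)
||x*||_1 = 1/4.

1/4


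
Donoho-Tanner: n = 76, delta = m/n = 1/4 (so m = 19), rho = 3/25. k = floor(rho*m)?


m = 1/4*76 = 19.
rho = 3/25.
rho*m = 3/25*19 = 2.28.
k = floor(2.28) = 2.

2


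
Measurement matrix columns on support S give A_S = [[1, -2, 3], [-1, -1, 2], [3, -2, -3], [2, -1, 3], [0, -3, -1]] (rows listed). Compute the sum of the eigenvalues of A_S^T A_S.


Sum of eigenvalues of A_S^T A_S = trace(A_S^T A_S) = sum of squared column norms of A_S.
A_S^T A_S diagonal: [15, 19, 32].
trace = 15 + 19 + 32 = 66.

66


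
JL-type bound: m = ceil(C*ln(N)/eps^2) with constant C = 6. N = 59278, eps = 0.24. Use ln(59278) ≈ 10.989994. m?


ln(59278) ≈ 10.989994.
eps^2 = 0.24^2 = 0.0576.
C*ln(N)/eps^2 ≈ 6*10.989994/0.0576 ≈ 1144.791.
m = ceil(1144.791) = 1145.

1145


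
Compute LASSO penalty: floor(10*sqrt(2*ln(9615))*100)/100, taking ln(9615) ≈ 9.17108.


ln(9615) ≈ 9.17108.
2*ln(n) ≈ 18.34216.
sqrt(2*ln(n)) ≈ sqrt(18.34216) ≈ 4.282775.
lambda ≈ 10*4.282775 = 42.82775.
floor(lambda*100)/100 = 42.82.

42.82


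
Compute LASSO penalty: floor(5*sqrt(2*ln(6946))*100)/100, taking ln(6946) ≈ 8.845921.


ln(6946) ≈ 8.845921.
2*ln(n) ≈ 17.691842.
sqrt(2*ln(n)) ≈ sqrt(17.691842) ≈ 4.206167.
lambda ≈ 5*4.206167 = 21.030835.
floor(lambda*100)/100 = 21.03.

21.03


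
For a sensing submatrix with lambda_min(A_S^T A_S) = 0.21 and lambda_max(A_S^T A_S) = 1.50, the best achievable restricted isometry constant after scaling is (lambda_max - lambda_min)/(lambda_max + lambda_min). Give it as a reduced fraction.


lambda_max - lambda_min = 1.50 - 0.21 = 1.29.
lambda_max + lambda_min = 1.50 + 0.21 = 1.71.
delta = 1.29/1.71 = 129/171 = 43/57.

43/57


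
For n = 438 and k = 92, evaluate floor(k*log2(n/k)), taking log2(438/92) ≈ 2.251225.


log2(n/k) = log2(438/92) ≈ 2.251225.
k*log2(n/k) ≈ 92*2.251225 = 207.1127.
floor(207.1127) = 207.

207


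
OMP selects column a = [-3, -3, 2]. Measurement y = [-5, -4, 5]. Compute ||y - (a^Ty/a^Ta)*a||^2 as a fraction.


a^T a = 22.
a^T y = 37.
coeff = 37/22 = 37/22.
||r||^2 = 83/22.

83/22


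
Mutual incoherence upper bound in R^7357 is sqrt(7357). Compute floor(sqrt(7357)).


85^2 = 7225 <= 7357 < 7396 = 86^2, so 85 <= sqrt(7357) < 86.
floor(sqrt(7357)) = 85.

85


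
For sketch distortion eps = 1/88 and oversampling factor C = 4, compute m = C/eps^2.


1/eps = 88.
(1/eps)^2 = 7744.
m = 4*7744 = 30976.

30976


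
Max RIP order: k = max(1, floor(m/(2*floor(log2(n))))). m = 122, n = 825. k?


floor(log2(825)) = 9.
2*9 = 18.
m/(2*floor(log2(n))) = 122/18 ≈ 6.7778.
floor = 6.
k = max(1, 6) = 6.

6


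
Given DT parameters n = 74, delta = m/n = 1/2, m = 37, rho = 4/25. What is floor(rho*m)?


m = 1/2*74 = 37.
rho = 4/25.
rho*m = 4/25*37 = 5.92.
k = floor(5.92) = 5.

5


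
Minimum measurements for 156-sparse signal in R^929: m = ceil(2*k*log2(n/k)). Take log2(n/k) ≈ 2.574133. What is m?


log2(n/k) = log2(929/156) ≈ 2.574133.
2*k*log2(n/k) ≈ 2*156*2.574133 = 803.129496.
m = ceil(803.129496) = 804.

804


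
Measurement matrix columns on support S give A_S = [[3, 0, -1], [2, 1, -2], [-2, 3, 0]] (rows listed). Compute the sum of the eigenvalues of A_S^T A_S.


Sum of eigenvalues of A_S^T A_S = trace(A_S^T A_S) = sum of squared column norms of A_S.
A_S^T A_S diagonal: [17, 10, 5].
trace = 17 + 10 + 5 = 32.

32


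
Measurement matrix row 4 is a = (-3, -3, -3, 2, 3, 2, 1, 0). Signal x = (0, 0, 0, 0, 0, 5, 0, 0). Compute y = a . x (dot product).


Non-zero terms: ['2*5']
Products: [10]
y = sum = 10.

10


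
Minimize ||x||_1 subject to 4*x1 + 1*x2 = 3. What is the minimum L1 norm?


Axis intercepts:
  x1 = 3/4, x2 = 0: L1 = 3/4
  x1 = 0, x2 = 3: L1 = 3
x* = (3/4, 0)
||x*||_1 = 3/4.

3/4


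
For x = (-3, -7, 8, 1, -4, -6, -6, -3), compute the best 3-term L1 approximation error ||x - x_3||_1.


Sorted |x_i| descending: [8, 7, 6, 6, 4, 3, 3, 1]
Keep top 3: [8, 7, 6]
Tail entries: [6, 4, 3, 3, 1]
L1 error = sum of tail = 17.

17


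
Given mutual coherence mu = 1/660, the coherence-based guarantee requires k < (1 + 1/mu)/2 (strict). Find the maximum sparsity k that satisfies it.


1/mu = 660.
1 + 1/mu = 661.
(1 + 1/mu)/2 = 330.5 is not an integer, so k_max = floor(330.5) = 330.

330


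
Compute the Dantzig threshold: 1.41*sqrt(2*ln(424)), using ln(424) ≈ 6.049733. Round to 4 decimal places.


ln(424) ≈ 6.049733.
2*ln(n) ≈ 12.099466.
sqrt(2*ln(n)) ≈ sqrt(12.099466) ≈ 3.478429.
threshold ≈ 1.41*3.478429 = 4.90458489 ≈ 4.9046.

4.9046


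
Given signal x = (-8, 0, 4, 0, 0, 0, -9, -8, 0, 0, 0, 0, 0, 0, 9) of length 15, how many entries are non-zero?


Non-zero positions: [0, 2, 6, 7, 14].
Sparsity = 5.

5


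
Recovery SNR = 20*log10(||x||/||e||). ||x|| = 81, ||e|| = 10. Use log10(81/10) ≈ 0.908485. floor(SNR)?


||x||/||e|| = 81/10.
log10(81/10) ≈ 0.908485.
20*log10(||x||/||e||) ≈ 20*0.908485 = 18.1697.
floor(18.1697) = 18.

18


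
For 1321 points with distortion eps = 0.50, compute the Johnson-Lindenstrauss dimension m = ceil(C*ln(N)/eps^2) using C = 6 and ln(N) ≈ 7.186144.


ln(1321) ≈ 7.186144.
eps^2 = 0.50^2 = 0.25.
C*ln(N)/eps^2 ≈ 6*7.186144/0.25 ≈ 172.4675.
m = ceil(172.4675) = 173.

173


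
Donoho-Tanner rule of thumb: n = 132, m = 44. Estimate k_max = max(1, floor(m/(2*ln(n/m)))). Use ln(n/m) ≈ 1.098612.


n/m = 132/44 = 3.
ln(n/m) ≈ 1.098612.
2*ln(n/m) ≈ 2.197224.
m/(2*ln(n/m)) ≈ 44/2.197224 ≈ 20.0253.
floor = 20.
k_max = max(1, 20) = 20.

20


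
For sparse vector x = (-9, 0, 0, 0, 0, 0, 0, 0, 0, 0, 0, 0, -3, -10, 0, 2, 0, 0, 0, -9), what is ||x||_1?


Non-zero entries: [(0, -9), (12, -3), (13, -10), (15, 2), (19, -9)]
Absolute values: [9, 3, 10, 2, 9]
||x||_1 = sum = 33.

33


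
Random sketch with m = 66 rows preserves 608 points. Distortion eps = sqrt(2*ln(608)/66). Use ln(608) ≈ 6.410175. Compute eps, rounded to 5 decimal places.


ln(608) ≈ 6.410175.
2*ln(N)/m ≈ 2*6.410175/66 ≈ 0.19424773.
eps = sqrt(0.19424773) ≈ 0.4407354 ≈ 0.44074.

0.44074


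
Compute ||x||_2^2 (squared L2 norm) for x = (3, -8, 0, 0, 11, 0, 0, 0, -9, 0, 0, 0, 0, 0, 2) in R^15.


Non-zero entries: [(0, 3), (1, -8), (4, 11), (8, -9), (14, 2)]
Squares: [9, 64, 121, 81, 4]
||x||_2^2 = sum = 279.

279


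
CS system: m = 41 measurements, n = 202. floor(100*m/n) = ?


100*m/n = 100*41/202 ≈ 20.297.
floor = 20.

20


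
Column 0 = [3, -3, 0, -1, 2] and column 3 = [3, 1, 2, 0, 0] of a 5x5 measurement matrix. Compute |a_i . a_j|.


Inner product: 3*3 + -3*1 + 0*2 + -1*0 + 2*0
Products: [9, -3, 0, 0, 0]
Sum = 6.
|dot| = 6.

6


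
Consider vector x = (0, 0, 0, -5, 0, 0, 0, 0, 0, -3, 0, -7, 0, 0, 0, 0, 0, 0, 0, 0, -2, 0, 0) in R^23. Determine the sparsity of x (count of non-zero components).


Non-zero positions: [3, 9, 11, 20].
Sparsity = 4.

4


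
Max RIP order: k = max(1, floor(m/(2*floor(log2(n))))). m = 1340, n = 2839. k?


floor(log2(2839)) = 11.
2*11 = 22.
m/(2*floor(log2(n))) = 1340/22 ≈ 60.9091.
floor = 60.
k = max(1, 60) = 60.

60


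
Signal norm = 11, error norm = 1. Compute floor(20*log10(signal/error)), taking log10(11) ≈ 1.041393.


||x||/||e|| = 11/1 = 11.
log10(11) ≈ 1.041393.
20*log10(||x||/||e||) ≈ 20*1.041393 = 20.82786.
floor(20.82786) = 20.

20


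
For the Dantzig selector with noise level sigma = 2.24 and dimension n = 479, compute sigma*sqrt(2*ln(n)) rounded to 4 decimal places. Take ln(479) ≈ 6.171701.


ln(479) ≈ 6.171701.
2*ln(n) ≈ 12.343402.
sqrt(2*ln(n)) ≈ sqrt(12.343402) ≈ 3.513318.
threshold ≈ 2.24*3.513318 = 7.86983232 ≈ 7.8698.

7.8698


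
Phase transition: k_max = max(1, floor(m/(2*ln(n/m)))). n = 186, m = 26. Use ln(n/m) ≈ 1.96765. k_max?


n/m = 186/26 = 93/13.
ln(n/m) ≈ 1.96765.
2*ln(n/m) ≈ 3.9353.
m/(2*ln(n/m)) ≈ 26/3.9353 ≈ 6.6069.
floor = 6.
k_max = max(1, 6) = 6.

6


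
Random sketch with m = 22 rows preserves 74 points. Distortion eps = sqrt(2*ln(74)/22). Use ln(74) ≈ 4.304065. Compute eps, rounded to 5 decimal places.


ln(74) ≈ 4.304065.
2*ln(N)/m ≈ 2*4.304065/22 ≈ 0.39127864.
eps = sqrt(0.39127864) ≈ 0.6255227 ≈ 0.62552.

0.62552


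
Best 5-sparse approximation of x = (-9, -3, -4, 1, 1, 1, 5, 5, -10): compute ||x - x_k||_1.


Sorted |x_i| descending: [10, 9, 5, 5, 4, 3, 1, 1, 1]
Keep top 5: [10, 9, 5, 5, 4]
Tail entries: [3, 1, 1, 1]
L1 error = sum of tail = 6.

6


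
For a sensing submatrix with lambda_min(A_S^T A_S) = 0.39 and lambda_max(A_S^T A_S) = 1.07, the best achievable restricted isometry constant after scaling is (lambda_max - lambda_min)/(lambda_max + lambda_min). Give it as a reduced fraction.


lambda_max - lambda_min = 1.07 - 0.39 = 0.68.
lambda_max + lambda_min = 1.07 + 0.39 = 1.46.
delta = 0.68/1.46 = 68/146 = 34/73.

34/73


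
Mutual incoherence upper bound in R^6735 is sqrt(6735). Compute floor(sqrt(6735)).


82^2 = 6724 <= 6735 < 6889 = 83^2, so 82 <= sqrt(6735) < 83.
floor(sqrt(6735)) = 82.

82


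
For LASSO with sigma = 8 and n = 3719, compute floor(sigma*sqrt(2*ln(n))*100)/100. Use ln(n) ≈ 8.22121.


ln(3719) ≈ 8.22121.
2*ln(n) ≈ 16.44242.
sqrt(2*ln(n)) ≈ sqrt(16.44242) ≈ 4.054925.
lambda ≈ 8*4.054925 = 32.4394.
floor(lambda*100)/100 = 32.43.

32.43


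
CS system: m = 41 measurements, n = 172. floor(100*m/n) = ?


100*m/n = 100*41/172 ≈ 23.8372.
floor = 23.

23


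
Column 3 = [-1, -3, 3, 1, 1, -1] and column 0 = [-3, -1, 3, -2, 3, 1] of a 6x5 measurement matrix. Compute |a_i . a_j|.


Inner product: -1*-3 + -3*-1 + 3*3 + 1*-2 + 1*3 + -1*1
Products: [3, 3, 9, -2, 3, -1]
Sum = 15.
|dot| = 15.

15


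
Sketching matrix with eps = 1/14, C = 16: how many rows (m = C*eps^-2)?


1/eps = 14.
(1/eps)^2 = 196.
m = 16*196 = 3136.

3136


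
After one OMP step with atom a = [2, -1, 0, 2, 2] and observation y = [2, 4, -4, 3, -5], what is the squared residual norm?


a^T a = 13.
a^T y = -4.
coeff = -4/13 = -4/13.
||r||^2 = 894/13.

894/13


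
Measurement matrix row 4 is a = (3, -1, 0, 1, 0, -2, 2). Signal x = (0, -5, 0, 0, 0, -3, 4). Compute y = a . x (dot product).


Non-zero terms: ['-1*-5', '-2*-3', '2*4']
Products: [5, 6, 8]
y = sum = 19.

19


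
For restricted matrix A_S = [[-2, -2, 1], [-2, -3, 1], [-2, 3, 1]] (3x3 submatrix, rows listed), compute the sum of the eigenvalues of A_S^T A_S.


Sum of eigenvalues of A_S^T A_S = trace(A_S^T A_S) = sum of squared column norms of A_S.
A_S^T A_S diagonal: [12, 22, 3].
trace = 12 + 22 + 3 = 37.

37


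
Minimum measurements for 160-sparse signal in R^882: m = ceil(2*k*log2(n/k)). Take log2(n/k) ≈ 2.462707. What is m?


log2(n/k) = log2(882/160) ≈ 2.462707.
2*k*log2(n/k) ≈ 2*160*2.462707 = 788.06624.
m = ceil(788.06624) = 789.

789


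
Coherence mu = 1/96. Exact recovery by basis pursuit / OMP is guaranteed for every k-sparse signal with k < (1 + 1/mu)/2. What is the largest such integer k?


1/mu = 96.
1 + 1/mu = 97.
(1 + 1/mu)/2 = 48.5 is not an integer, so k_max = floor(48.5) = 48.

48


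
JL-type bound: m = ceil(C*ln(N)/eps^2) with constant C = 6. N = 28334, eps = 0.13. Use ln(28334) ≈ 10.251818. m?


ln(28334) ≈ 10.251818.
eps^2 = 0.13^2 = 0.0169.
C*ln(N)/eps^2 ≈ 6*10.251818/0.0169 ≈ 3639.6987.
m = ceil(3639.6987) = 3640.

3640


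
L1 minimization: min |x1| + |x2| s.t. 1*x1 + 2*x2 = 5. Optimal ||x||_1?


Axis intercepts:
  x1 = 5, x2 = 0: L1 = 5
  x1 = 0, x2 = 5/2: L1 = 5/2
x* = (0, 5/2)
||x*||_1 = 5/2.

5/2


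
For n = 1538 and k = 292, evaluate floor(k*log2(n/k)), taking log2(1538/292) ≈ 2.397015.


log2(n/k) = log2(1538/292) ≈ 2.397015.
k*log2(n/k) ≈ 292*2.397015 = 699.92838.
floor(699.92838) = 699.

699


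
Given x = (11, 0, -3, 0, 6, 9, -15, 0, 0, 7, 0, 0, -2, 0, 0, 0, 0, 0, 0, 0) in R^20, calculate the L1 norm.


Non-zero entries: [(0, 11), (2, -3), (4, 6), (5, 9), (6, -15), (9, 7), (12, -2)]
Absolute values: [11, 3, 6, 9, 15, 7, 2]
||x||_1 = sum = 53.

53


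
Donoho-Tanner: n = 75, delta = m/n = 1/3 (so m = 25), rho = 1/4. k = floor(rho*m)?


m = 1/3*75 = 25.
rho = 1/4.
rho*m = 1/4*25 = 6.25.
k = floor(6.25) = 6.

6


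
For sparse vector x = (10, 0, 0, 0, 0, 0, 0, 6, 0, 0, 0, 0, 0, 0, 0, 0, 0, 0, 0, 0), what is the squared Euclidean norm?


Non-zero entries: [(0, 10), (7, 6)]
Squares: [100, 36]
||x||_2^2 = sum = 136.

136


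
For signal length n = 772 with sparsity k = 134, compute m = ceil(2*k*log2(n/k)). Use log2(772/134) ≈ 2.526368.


log2(n/k) = log2(772/134) ≈ 2.526368.
2*k*log2(n/k) ≈ 2*134*2.526368 = 677.066624.
m = ceil(677.066624) = 678.

678


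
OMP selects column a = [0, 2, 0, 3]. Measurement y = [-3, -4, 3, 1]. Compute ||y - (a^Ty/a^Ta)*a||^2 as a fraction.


a^T a = 13.
a^T y = -5.
coeff = -5/13 = -5/13.
||r||^2 = 430/13.

430/13


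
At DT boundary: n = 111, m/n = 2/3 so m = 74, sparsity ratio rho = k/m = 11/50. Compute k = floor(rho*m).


m = 2/3*111 = 74.
rho = 11/50.
rho*m = 11/50*74 = 16.28.
k = floor(16.28) = 16.

16


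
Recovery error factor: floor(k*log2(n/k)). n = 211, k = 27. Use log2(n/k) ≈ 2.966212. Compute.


log2(n/k) = log2(211/27) ≈ 2.966212.
k*log2(n/k) ≈ 27*2.966212 = 80.087724.
floor(80.087724) = 80.

80


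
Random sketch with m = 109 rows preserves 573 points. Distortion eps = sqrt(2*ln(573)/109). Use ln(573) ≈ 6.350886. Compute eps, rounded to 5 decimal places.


ln(573) ≈ 6.350886.
2*ln(N)/m ≈ 2*6.350886/109 ≈ 0.11653002.
eps = sqrt(0.11653002) ≈ 0.3413649 ≈ 0.34136.

0.34136


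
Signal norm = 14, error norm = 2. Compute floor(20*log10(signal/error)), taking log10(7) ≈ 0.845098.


||x||/||e|| = 14/2 = 7.
log10(7) ≈ 0.845098.
20*log10(||x||/||e||) ≈ 20*0.845098 = 16.90196.
floor(16.90196) = 16.

16


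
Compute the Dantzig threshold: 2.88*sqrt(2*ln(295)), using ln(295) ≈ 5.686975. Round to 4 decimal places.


ln(295) ≈ 5.686975.
2*ln(n) ≈ 11.37395.
sqrt(2*ln(n)) ≈ sqrt(11.37395) ≈ 3.372529.
threshold ≈ 2.88*3.372529 = 9.71288352 ≈ 9.7129.

9.7129


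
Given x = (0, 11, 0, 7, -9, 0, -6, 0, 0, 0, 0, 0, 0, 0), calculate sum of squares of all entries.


Non-zero entries: [(1, 11), (3, 7), (4, -9), (6, -6)]
Squares: [121, 49, 81, 36]
||x||_2^2 = sum = 287.

287


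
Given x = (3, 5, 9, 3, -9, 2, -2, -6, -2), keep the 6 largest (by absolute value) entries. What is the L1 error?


Sorted |x_i| descending: [9, 9, 6, 5, 3, 3, 2, 2, 2]
Keep top 6: [9, 9, 6, 5, 3, 3]
Tail entries: [2, 2, 2]
L1 error = sum of tail = 6.

6


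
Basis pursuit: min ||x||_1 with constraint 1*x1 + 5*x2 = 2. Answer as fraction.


Axis intercepts:
  x1 = 2, x2 = 0: L1 = 2
  x1 = 0, x2 = 2/5: L1 = 2/5
x* = (0, 2/5)
||x*||_1 = 2/5.

2/5


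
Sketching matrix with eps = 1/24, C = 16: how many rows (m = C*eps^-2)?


1/eps = 24.
(1/eps)^2 = 576.
m = 16*576 = 9216.

9216


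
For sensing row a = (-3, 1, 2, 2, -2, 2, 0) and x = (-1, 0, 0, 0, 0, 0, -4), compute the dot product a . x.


Non-zero terms: ['-3*-1', '0*-4']
Products: [3, 0]
y = sum = 3.

3


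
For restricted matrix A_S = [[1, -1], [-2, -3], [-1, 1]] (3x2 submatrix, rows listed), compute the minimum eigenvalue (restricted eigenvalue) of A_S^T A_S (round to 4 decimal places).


A_S^T A_S = [[6, 4], [4, 11]].
trace = 17.
det = 50.
disc = trace^2 - 4*det = 289 - 4*50 = 89.
sqrt(89) ≈ 9.433981.
lam_min = (17 - sqrt(89))/2 ≈ (17 - 9.433981)/2 = 3.7830095 ≈ 3.7830.

3.7830


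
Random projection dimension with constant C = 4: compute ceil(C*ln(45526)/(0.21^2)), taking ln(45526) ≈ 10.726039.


ln(45526) ≈ 10.726039.
eps^2 = 0.21^2 = 0.0441.
C*ln(N)/eps^2 ≈ 4*10.726039/0.0441 ≈ 972.8834.
m = ceil(972.8834) = 973.

973


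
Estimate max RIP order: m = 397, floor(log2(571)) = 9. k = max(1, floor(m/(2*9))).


floor(log2(571)) = 9.
2*9 = 18.
m/(2*floor(log2(n))) = 397/18 ≈ 22.0556.
floor = 22.
k = max(1, 22) = 22.

22


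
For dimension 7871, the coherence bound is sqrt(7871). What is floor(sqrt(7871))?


88^2 = 7744 <= 7871 < 7921 = 89^2, so 88 <= sqrt(7871) < 89.
floor(sqrt(7871)) = 88.

88


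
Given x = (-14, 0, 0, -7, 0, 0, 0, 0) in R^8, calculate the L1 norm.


Non-zero entries: [(0, -14), (3, -7)]
Absolute values: [14, 7]
||x||_1 = sum = 21.

21


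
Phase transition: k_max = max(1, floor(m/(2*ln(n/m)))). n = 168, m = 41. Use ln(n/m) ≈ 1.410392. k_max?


n/m = 168/41.
ln(n/m) ≈ 1.410392.
2*ln(n/m) ≈ 2.820784.
m/(2*ln(n/m)) ≈ 41/2.820784 ≈ 14.535.
floor = 14.
k_max = max(1, 14) = 14.

14


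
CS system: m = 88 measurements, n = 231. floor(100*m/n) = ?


100*m/n = 100*88/231 ≈ 38.0952.
floor = 38.

38


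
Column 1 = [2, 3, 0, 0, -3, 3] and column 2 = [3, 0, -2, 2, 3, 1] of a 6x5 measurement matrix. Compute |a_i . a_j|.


Inner product: 2*3 + 3*0 + 0*-2 + 0*2 + -3*3 + 3*1
Products: [6, 0, 0, 0, -9, 3]
Sum = 0.
|dot| = 0.

0


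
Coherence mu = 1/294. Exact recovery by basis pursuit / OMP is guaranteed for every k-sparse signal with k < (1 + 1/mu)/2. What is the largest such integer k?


1/mu = 294.
1 + 1/mu = 295.
(1 + 1/mu)/2 = 147.5 is not an integer, so k_max = floor(147.5) = 147.

147


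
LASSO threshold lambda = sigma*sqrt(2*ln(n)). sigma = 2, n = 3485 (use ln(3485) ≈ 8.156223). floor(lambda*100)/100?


ln(3485) ≈ 8.156223.
2*ln(n) ≈ 16.312446.
sqrt(2*ln(n)) ≈ sqrt(16.312446) ≈ 4.038867.
lambda ≈ 2*4.038867 = 8.077734.
floor(lambda*100)/100 = 8.07.

8.07


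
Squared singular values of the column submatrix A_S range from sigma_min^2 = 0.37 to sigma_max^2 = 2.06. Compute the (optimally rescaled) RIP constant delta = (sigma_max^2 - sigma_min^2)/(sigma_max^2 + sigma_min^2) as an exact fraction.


lambda_max - lambda_min = 2.06 - 0.37 = 1.69.
lambda_max + lambda_min = 2.06 + 0.37 = 2.43.
delta = 1.69/2.43 = 169/243.

169/243


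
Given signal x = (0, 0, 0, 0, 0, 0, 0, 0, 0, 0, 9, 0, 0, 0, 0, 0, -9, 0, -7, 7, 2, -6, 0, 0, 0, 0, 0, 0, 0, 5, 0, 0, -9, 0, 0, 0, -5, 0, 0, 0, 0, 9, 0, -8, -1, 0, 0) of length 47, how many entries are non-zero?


Non-zero positions: [10, 16, 18, 19, 20, 21, 29, 32, 36, 41, 43, 44].
Sparsity = 12.

12


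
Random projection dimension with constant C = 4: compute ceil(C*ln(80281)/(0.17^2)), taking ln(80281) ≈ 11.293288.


ln(80281) ≈ 11.293288.
eps^2 = 0.17^2 = 0.0289.
C*ln(N)/eps^2 ≈ 4*11.293288/0.0289 ≈ 1563.0848.
m = ceil(1563.0848) = 1564.

1564


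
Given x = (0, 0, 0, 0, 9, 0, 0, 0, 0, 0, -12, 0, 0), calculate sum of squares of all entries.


Non-zero entries: [(4, 9), (10, -12)]
Squares: [81, 144]
||x||_2^2 = sum = 225.

225


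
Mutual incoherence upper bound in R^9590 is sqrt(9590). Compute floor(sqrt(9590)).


97^2 = 9409 <= 9590 < 9604 = 98^2, so 97 <= sqrt(9590) < 98.
floor(sqrt(9590)) = 97.

97


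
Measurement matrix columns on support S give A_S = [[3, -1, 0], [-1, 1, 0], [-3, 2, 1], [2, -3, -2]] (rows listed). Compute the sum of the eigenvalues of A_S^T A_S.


Sum of eigenvalues of A_S^T A_S = trace(A_S^T A_S) = sum of squared column norms of A_S.
A_S^T A_S diagonal: [23, 15, 5].
trace = 23 + 15 + 5 = 43.

43


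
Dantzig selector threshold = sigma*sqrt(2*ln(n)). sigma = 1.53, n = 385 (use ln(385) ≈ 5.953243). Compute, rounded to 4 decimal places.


ln(385) ≈ 5.953243.
2*ln(n) ≈ 11.906486.
sqrt(2*ln(n)) ≈ sqrt(11.906486) ≈ 3.450578.
threshold ≈ 1.53*3.450578 = 5.27938434 ≈ 5.2794.

5.2794


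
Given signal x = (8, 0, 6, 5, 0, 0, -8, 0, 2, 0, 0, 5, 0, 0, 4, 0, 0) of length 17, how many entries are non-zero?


Non-zero positions: [0, 2, 3, 6, 8, 11, 14].
Sparsity = 7.

7


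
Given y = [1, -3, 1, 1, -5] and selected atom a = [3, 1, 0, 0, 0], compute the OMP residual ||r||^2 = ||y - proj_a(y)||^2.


a^T a = 10.
a^T y = 0.
coeff = 0/10 = 0.
||r||^2 = 37.

37


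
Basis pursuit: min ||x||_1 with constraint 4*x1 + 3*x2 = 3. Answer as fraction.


Axis intercepts:
  x1 = 3/4, x2 = 0: L1 = 3/4
  x1 = 0, x2 = 1: L1 = 1
x* = (3/4, 0)
||x*||_1 = 3/4.

3/4


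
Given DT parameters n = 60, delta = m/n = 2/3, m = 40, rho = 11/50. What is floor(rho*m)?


m = 2/3*60 = 40.
rho = 11/50.
rho*m = 11/50*40 = 8.8.
k = floor(8.8) = 8.

8


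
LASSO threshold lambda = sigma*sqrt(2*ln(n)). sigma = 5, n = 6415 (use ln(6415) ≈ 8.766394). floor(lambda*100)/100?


ln(6415) ≈ 8.766394.
2*ln(n) ≈ 17.532788.
sqrt(2*ln(n)) ≈ sqrt(17.532788) ≈ 4.187217.
lambda ≈ 5*4.187217 = 20.936085.
floor(lambda*100)/100 = 20.93.

20.93


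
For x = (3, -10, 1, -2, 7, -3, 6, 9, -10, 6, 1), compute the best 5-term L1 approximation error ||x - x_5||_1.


Sorted |x_i| descending: [10, 10, 9, 7, 6, 6, 3, 3, 2, 1, 1]
Keep top 5: [10, 10, 9, 7, 6]
Tail entries: [6, 3, 3, 2, 1, 1]
L1 error = sum of tail = 16.

16


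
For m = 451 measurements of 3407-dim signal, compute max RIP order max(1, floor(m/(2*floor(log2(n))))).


floor(log2(3407)) = 11.
2*11 = 22.
m/(2*floor(log2(n))) = 451/22 ≈ 20.5.
floor = 20.
k = max(1, 20) = 20.

20


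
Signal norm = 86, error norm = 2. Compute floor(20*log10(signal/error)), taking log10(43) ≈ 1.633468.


||x||/||e|| = 86/2 = 43.
log10(43) ≈ 1.633468.
20*log10(||x||/||e||) ≈ 20*1.633468 = 32.66936.
floor(32.66936) = 32.

32


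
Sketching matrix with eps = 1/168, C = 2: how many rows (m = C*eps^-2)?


1/eps = 168.
(1/eps)^2 = 28224.
m = 2*28224 = 56448.

56448


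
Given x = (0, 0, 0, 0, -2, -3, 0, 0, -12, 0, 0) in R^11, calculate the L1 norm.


Non-zero entries: [(4, -2), (5, -3), (8, -12)]
Absolute values: [2, 3, 12]
||x||_1 = sum = 17.

17


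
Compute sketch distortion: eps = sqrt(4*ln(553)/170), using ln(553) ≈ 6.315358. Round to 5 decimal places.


ln(553) ≈ 6.315358.
4*ln(N)/m ≈ 4*6.315358/170 ≈ 0.14859666.
eps = sqrt(0.14859666) ≈ 0.3854824 ≈ 0.38548.

0.38548


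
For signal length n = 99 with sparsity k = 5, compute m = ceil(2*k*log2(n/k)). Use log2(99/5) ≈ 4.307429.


log2(n/k) = log2(99/5) ≈ 4.307429.
2*k*log2(n/k) ≈ 2*5*4.307429 = 43.07429.
m = ceil(43.07429) = 44.

44


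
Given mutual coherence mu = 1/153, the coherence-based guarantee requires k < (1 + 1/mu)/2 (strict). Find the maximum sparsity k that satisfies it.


1/mu = 153.
1 + 1/mu = 154.
(1 + 1/mu)/2 = 77 is an integer and the inequality is strict, so k_max = 77 - 1 = 76.

76


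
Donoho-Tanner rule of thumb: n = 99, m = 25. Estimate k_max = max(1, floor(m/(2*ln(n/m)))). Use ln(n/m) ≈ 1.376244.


n/m = 99/25.
ln(n/m) ≈ 1.376244.
2*ln(n/m) ≈ 2.752488.
m/(2*ln(n/m)) ≈ 25/2.752488 ≈ 9.0827.
floor = 9.
k_max = max(1, 9) = 9.

9


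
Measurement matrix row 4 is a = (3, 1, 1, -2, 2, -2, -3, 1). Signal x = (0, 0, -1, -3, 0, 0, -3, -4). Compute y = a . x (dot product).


Non-zero terms: ['1*-1', '-2*-3', '-3*-3', '1*-4']
Products: [-1, 6, 9, -4]
y = sum = 10.

10


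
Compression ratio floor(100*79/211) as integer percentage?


100*m/n = 100*79/211 ≈ 37.4408.
floor = 37.

37


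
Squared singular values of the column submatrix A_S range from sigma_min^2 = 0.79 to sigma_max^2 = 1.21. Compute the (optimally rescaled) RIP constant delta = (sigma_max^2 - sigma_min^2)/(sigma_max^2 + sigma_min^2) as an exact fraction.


lambda_max - lambda_min = 1.21 - 0.79 = 0.42.
lambda_max + lambda_min = 1.21 + 0.79 = 2.00.
delta = 0.42/2.00 = 42/200 = 21/100.

21/100


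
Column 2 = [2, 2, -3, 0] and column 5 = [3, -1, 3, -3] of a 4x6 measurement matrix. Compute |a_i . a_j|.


Inner product: 2*3 + 2*-1 + -3*3 + 0*-3
Products: [6, -2, -9, 0]
Sum = -5.
|dot| = 5.

5


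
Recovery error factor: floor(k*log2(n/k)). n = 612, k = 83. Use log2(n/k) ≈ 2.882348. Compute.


log2(n/k) = log2(612/83) ≈ 2.882348.
k*log2(n/k) ≈ 83*2.882348 = 239.234884.
floor(239.234884) = 239.

239


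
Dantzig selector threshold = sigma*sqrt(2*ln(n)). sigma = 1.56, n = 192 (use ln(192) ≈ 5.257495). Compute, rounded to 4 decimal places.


ln(192) ≈ 5.257495.
2*ln(n) ≈ 10.51499.
sqrt(2*ln(n)) ≈ sqrt(10.51499) ≈ 3.242683.
threshold ≈ 1.56*3.242683 = 5.05858548 ≈ 5.0586.

5.0586


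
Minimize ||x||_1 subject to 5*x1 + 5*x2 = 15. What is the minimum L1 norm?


Axis intercepts:
  x1 = 3, x2 = 0: L1 = 3
  x1 = 0, x2 = 3: L1 = 3
x* = (3, 0)
||x*||_1 = 3.

3


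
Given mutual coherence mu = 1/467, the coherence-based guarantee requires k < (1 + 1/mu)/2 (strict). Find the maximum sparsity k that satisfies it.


1/mu = 467.
1 + 1/mu = 468.
(1 + 1/mu)/2 = 234 is an integer and the inequality is strict, so k_max = 234 - 1 = 233.

233


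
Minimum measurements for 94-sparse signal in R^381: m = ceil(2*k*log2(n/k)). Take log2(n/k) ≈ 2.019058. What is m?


log2(n/k) = log2(381/94) ≈ 2.019058.
2*k*log2(n/k) ≈ 2*94*2.019058 = 379.582904.
m = ceil(379.582904) = 380.

380


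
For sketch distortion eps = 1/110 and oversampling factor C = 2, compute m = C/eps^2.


1/eps = 110.
(1/eps)^2 = 12100.
m = 2*12100 = 24200.

24200


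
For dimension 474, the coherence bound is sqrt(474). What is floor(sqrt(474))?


21^2 = 441 <= 474 < 484 = 22^2, so 21 <= sqrt(474) < 22.
floor(sqrt(474)) = 21.

21


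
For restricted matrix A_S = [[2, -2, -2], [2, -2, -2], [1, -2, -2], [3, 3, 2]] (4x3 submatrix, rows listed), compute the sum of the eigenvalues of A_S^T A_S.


Sum of eigenvalues of A_S^T A_S = trace(A_S^T A_S) = sum of squared column norms of A_S.
A_S^T A_S diagonal: [18, 21, 16].
trace = 18 + 21 + 16 = 55.

55


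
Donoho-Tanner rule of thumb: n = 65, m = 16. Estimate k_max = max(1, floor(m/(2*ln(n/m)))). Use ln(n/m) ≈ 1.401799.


n/m = 65/16.
ln(n/m) ≈ 1.401799.
2*ln(n/m) ≈ 2.803598.
m/(2*ln(n/m)) ≈ 16/2.803598 ≈ 5.707.
floor = 5.
k_max = max(1, 5) = 5.

5


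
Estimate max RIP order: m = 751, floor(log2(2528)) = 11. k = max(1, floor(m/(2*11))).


floor(log2(2528)) = 11.
2*11 = 22.
m/(2*floor(log2(n))) = 751/22 ≈ 34.1364.
floor = 34.
k = max(1, 34) = 34.

34


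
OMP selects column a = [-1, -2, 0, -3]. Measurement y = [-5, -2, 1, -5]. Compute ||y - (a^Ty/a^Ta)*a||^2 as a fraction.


a^T a = 14.
a^T y = 24.
coeff = 24/14 = 12/7.
||r||^2 = 97/7.

97/7


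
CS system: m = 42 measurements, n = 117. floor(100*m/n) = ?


100*m/n = 100*42/117 ≈ 35.8974.
floor = 35.

35


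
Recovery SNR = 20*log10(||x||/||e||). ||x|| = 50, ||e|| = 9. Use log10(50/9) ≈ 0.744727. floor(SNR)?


||x||/||e|| = 50/9.
log10(50/9) ≈ 0.744727.
20*log10(||x||/||e||) ≈ 20*0.744727 = 14.89454.
floor(14.89454) = 14.

14


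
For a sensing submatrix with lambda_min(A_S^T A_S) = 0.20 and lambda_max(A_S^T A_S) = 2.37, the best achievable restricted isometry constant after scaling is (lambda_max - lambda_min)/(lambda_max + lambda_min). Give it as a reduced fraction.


lambda_max - lambda_min = 2.37 - 0.20 = 2.17.
lambda_max + lambda_min = 2.37 + 0.20 = 2.57.
delta = 2.17/2.57 = 217/257.

217/257


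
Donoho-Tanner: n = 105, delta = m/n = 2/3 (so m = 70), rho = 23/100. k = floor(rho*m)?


m = 2/3*105 = 70.
rho = 23/100.
rho*m = 23/100*70 = 16.1.
k = floor(16.1) = 16.

16


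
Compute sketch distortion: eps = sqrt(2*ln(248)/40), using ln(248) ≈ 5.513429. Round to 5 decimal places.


ln(248) ≈ 5.513429.
2*ln(N)/m ≈ 2*5.513429/40 ≈ 0.27567145.
eps = sqrt(0.27567145) ≈ 0.5250442 ≈ 0.52504.

0.52504


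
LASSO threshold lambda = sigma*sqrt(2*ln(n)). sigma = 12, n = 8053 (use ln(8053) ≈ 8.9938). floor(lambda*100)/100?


ln(8053) ≈ 8.9938.
2*ln(n) ≈ 17.9876.
sqrt(2*ln(n)) ≈ sqrt(17.9876) ≈ 4.241179.
lambda ≈ 12*4.241179 = 50.894148.
floor(lambda*100)/100 = 50.89.

50.89


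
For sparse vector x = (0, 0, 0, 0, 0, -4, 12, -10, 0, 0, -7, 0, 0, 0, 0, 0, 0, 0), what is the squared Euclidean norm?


Non-zero entries: [(5, -4), (6, 12), (7, -10), (10, -7)]
Squares: [16, 144, 100, 49]
||x||_2^2 = sum = 309.

309


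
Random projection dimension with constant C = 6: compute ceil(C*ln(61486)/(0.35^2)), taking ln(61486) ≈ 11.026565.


ln(61486) ≈ 11.026565.
eps^2 = 0.35^2 = 0.1225.
C*ln(N)/eps^2 ≈ 6*11.026565/0.1225 ≈ 540.0767.
m = ceil(540.0767) = 541.

541


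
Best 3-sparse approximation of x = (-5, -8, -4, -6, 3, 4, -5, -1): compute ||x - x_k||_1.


Sorted |x_i| descending: [8, 6, 5, 5, 4, 4, 3, 1]
Keep top 3: [8, 6, 5]
Tail entries: [5, 4, 4, 3, 1]
L1 error = sum of tail = 17.

17


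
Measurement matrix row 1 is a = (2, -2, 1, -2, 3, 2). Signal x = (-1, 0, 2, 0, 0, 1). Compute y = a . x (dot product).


Non-zero terms: ['2*-1', '1*2', '2*1']
Products: [-2, 2, 2]
y = sum = 2.

2


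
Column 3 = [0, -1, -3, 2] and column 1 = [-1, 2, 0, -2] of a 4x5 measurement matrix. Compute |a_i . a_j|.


Inner product: 0*-1 + -1*2 + -3*0 + 2*-2
Products: [0, -2, 0, -4]
Sum = -6.
|dot| = 6.

6
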